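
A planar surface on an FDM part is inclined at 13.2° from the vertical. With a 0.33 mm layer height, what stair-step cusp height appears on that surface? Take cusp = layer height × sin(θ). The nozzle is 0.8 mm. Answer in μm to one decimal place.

75.4 μm

sin(13.2°) = 0.2284, so cusp = 0.33 × 0.2284 = 0.075372 mm → 75.4 μm.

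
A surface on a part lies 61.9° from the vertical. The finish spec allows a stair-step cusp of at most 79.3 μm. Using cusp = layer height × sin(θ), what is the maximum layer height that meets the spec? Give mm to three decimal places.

0.090 mm

t = h_c / sin θ = 0.0793 / 0.8821 = 0.090 mm.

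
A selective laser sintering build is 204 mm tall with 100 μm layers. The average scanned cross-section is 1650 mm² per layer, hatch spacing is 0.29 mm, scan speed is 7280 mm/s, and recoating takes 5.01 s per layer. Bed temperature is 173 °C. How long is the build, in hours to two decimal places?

Layers = ⌈204/0.1⌉ = 2040.
Scan path per layer: 1650 / 0.29 → 5689.7 mm.
Per-layer scan time = 5689.7 / 7280 = 0.7816 s.
Time per layer = 0.7816 + 5.01, so 5.7916 s.
Build time = 2040 × 5.7916 = 11814.864 s = 3.28 hours.

3.28 hours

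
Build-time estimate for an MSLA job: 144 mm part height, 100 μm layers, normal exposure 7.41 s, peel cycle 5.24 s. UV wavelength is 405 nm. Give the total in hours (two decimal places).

5.06 hours

Layer count = ceil(144 / 0.1) = 1440.
Per-layer time = 7.41 + 5.24, so 12.65 s.
Build time: 1440 × 12.65 s = 18216 s, i.e. 5.06 hours.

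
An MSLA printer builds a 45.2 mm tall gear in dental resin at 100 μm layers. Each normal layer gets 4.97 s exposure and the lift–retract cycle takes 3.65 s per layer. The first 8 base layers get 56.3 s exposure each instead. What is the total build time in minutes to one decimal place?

71.8 minutes

Number of layers: 45.2 / 0.1 → 452 (rounded up).
Bottom layers = 8 × (56.3 + 3.65), so 479.6 s.
Remaining layers: 444 × (4.97 + 3.65) → 3827.28 s.
Sum: 479.6 + 3827.28 = 4306.88 s → 71.8 minutes.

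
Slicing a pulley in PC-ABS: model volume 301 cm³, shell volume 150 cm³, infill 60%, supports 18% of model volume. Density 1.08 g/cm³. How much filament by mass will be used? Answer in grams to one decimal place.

318.4 g

Volume inside the shell: 301 − 150 → 151 cm³.
Infill volume = 0.60 × 151 = 90.6 cm³.
Support: 0.18 × 301 → 54.18 cm³.
Total extruded = 150 + 90.6 + 54.18, so 294.78 cm³.
Mass = 294.78 × 1.08, so 318.3624 g.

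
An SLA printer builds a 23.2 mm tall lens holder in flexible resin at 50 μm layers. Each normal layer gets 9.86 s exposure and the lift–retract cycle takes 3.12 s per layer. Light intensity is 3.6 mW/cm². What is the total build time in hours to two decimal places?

Layer count = ceil(23.2 / 0.05) = 464.
Each layer takes: 9.86 + 3.12 → 12.98 s.
Build time: 464 × 12.98 s = 6022.72 s, i.e. 1.67 hours.

1.67 hours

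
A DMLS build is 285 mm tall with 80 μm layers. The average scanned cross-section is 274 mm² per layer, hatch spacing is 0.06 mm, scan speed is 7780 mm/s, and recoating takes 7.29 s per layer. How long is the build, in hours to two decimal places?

7.80 hours

Number of layers: 285 / 0.08 → 3563 (rounded up).
Per-layer scan distance: 274 / 0.06 → 4566.7 mm.
Scan time per layer = 4566.7 / 7780, so 0.587 s.
Per-layer time = 0.587 + 7.29, so 7.877 s.
3563 layers × 7.877 s/layer = 28065.751 s, i.e. 7.80 hours.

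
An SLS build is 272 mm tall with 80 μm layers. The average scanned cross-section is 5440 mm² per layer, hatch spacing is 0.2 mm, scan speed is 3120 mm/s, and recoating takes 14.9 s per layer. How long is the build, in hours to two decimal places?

Number of layers: 272 / 0.08 → 3400 (rounded up).
Scan path per layer = 5440 / 0.2 = 27200 mm.
Laser time per layer = 27200 / 3120, so 8.7179 s.
Time per layer = 8.7179 + 14.9, so 23.6179 s.
Build time = 3400 × 23.6179 = 80300.86 s = 22.31 hours.

22.31 hours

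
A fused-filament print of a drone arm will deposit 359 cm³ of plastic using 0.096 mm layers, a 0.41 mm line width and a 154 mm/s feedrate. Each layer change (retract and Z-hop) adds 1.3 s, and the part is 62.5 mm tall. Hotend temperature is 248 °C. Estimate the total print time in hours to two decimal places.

Bead cross-section: 0.096 × 0.41 → 0.03936 mm².
Path length: 359000 mm³ / 0.03936 mm² → 9120935 mm.
Time extruding: 9120935 / 154 → 59226.9 s.
Layer count = ceil(62.5 / 0.096) = 652.
Non-print overhead = 652 × 1.3, so 847.6 s.
Total = 59226.9 + 847.6 = 60074.5 s = 16.69 hours.

16.69 hours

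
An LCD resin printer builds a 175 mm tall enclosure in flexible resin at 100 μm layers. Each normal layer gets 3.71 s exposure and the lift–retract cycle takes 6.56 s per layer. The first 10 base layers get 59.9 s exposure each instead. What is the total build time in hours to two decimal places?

Number of layers: 175 / 0.1 → 1750 (rounded up).
Bottom layers: 10 × (59.9 + 6.56) → 664.6 s.
Remaining layers = 1740 × (3.71 + 6.56) = 17869.8 s.
Total = 664.6 + 17869.8 = 18534.4 s = 5.15 hours.

5.15 hours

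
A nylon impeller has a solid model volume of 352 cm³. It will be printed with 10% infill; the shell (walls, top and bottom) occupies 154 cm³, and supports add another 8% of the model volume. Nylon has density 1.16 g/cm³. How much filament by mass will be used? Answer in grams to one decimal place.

234.3 g

Volume inside the shell = 352 − 154 = 198 cm³.
Infill volume = 0.10 × 198, so 19.8 cm³.
Support: 0.08 × 352 → 28.16 cm³.
Total extruded = 154 + 19.8 + 28.16 = 201.96 cm³.
Mass: 201.96 × 1.16 → 234.2736 g.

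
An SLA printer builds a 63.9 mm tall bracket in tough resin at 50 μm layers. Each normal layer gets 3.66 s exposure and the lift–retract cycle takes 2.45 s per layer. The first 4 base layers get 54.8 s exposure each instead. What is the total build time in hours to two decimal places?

2.23 hours

Number of layers: 63.9 / 0.05 → 1278 (rounded up).
Bottom layers = 4 × (54.8 + 2.45), so 229 s.
Normal layers = 1274 × (3.66 + 2.45), so 7784.14 s.
Total = 229 + 7784.14 = 8013.14 s = 2.23 hours.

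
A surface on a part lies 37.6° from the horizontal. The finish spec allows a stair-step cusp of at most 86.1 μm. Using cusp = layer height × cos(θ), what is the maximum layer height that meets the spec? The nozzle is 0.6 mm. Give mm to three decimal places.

0.109 mm

t = h_c / cos θ = 0.0861 / 0.7923 = 0.109 mm.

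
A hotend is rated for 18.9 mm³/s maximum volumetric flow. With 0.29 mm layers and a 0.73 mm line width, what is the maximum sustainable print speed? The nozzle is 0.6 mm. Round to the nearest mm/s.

Extrusion cross-section = 0.29 × 0.73, so 0.2117 mm².
Max speed = 18.9 / 0.2117 = 89.28 ≈ 89 mm/s.

89 mm/s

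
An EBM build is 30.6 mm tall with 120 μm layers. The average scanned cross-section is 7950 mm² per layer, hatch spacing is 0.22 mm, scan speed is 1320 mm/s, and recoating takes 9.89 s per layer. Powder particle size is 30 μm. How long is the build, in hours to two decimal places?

2.64 hours

Layers = ⌈30.6/0.12⌉ = 255.
Scan path per layer = 7950 / 0.22, so 36136.4 mm.
Scan time per layer = 36136.4 / 1320, so 27.3761 s.
Time per layer = 27.3761 + 9.89 = 37.2661 s.
Build time = 255 × 37.2661 = 9502.8555 s = 2.64 hours.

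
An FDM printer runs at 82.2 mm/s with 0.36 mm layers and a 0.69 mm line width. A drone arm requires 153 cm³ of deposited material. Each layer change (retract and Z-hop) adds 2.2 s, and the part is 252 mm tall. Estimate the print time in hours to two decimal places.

2.51 hours

Line area = 0.36 × 0.69 = 0.2484 mm².
Total extruded path = 153000/0.2484 = 615942 mm.
Extrusion time: 615942 / 82.2 → 7493.2 s.
Layers = ⌈252/0.36⌉ = 700.
Layer-change overhead = 700 × 2.2 = 1540 s.
Total = 7493.2 + 1540 = 9033.2 s = 2.51 hours.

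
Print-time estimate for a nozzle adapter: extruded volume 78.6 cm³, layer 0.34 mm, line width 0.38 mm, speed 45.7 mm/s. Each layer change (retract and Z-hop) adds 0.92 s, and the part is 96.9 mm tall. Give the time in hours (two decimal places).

Extrusion cross-section = 0.34 × 0.38, so 0.1292 mm².
Toolpath length = 78.6 cm³ / 0.1292 mm² = 78600 / 0.1292 = 608359.1 mm.
Time extruding: 608359.1 / 45.7 → 13312 s.
Layers = ⌈96.9/0.34⌉ = 285.
Z-hop total = 285 × 0.92 = 262.2 s.
Altogether 13312 + 262.2 = 13574.2 s, i.e. 3.77 hours.

3.77 hours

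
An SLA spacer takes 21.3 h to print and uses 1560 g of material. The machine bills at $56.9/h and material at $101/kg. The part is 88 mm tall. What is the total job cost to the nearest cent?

$1369.53

Machine-time cost: 56.9 × 21.3 → $1211.97.
Feedstock cost = 101 × 1560/1000, so $157.56.
Total = 1211.97 + 157.56 = $1369.53.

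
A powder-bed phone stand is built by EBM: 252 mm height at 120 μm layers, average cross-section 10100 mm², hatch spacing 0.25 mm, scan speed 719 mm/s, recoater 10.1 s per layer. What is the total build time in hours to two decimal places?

38.67 hours

Layers = ⌈252/0.12⌉ = 2100.
Scan path per layer: 10100 / 0.25 → 40400 mm.
Scan time per layer = 40400 / 719 = 56.1892 s.
Time per layer = 56.1892 + 10.1 = 66.2892 s.
Build time = 2100 × 66.2892 = 139207.32 s = 38.67 hours.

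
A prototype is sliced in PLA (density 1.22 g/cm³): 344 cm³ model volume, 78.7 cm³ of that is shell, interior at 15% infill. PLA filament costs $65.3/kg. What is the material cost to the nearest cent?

$9.44

Infill region = 344 − 78.7 = 265.3 cm³.
Deposited infill: 0.15 × 265.3 → 39.795 cm³.
Total extruded = 78.7 + 39.795 = 118.495 cm³.
Mass = 118.495 × 1.22 = 144.5639 g.
At $65.3/kg: 144.5639/1000 × 65.3 = $9.44.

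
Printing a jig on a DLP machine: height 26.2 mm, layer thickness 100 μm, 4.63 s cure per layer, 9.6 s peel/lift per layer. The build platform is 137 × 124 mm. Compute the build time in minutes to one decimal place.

62.1 minutes

Layers = ⌈26.2/0.1⌉ = 262.
Per-layer time = 4.63 + 9.6 = 14.23 s.
Build time: 262 × 14.23 s = 3728.26 s, i.e. 62.1 minutes.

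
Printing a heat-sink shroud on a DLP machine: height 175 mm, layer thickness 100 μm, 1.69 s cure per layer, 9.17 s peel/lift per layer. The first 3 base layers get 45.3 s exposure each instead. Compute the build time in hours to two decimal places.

Number of layers: 175 / 0.1 → 1750 (rounded up).
Bottom layers = 3 × (45.3 + 9.17), so 163.41 s.
Normal layers = 1747 × (1.69 + 9.17), so 18972.42 s.
Total = 163.41 + 18972.42 = 19135.83 s = 5.32 hours.

5.32 hours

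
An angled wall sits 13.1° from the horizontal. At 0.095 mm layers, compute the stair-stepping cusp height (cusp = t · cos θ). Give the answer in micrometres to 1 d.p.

92.5 μm

cos(13.1°) = 0.9740, so cusp = 0.095 × 0.9740 = 0.09253 mm → 92.5 μm.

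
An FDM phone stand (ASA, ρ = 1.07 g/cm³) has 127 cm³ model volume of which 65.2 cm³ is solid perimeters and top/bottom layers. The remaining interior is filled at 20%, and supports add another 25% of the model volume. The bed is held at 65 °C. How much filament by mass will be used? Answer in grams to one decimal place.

117.0 g

Volume inside the shell: 127 − 65.2 → 61.8 cm³.
Infill volume = 0.20 × 61.8, so 12.36 cm³.
Support = 0.25 × 127 = 31.75 cm³.
Total extruded = 65.2 + 12.36 + 31.75 = 109.31 cm³.
Mass = 109.31 × 1.07, so 116.9617 g.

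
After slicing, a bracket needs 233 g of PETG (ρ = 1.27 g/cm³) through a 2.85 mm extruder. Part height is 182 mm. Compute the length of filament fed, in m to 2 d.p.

28.76 m

Volume = 233 g / 1.27 g·cm⁻³ = 183.4646 cm³ = 183464.6 mm³.
Cross-section of 2.85 mm filament: π·(2.85/2)² = 6.3794 mm².
Length = 183464.6 / 6.3794 = 28758.91 mm = 28.76 m.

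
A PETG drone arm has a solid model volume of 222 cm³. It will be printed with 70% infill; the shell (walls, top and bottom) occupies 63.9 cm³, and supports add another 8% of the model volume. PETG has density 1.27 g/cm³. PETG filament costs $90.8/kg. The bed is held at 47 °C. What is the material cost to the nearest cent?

Infill region: 222 − 63.9 → 158.1 cm³.
Infill volume: 0.70 × 158.1 → 110.67 cm³.
Support = 0.08 × 222 = 17.76 cm³.
Deposited volume: 63.9 + 110.67 + 17.76 → 192.33 cm³.
Mass: 192.33 × 1.27 → 244.2591 g.
At $90.8/kg: 244.2591/1000 × 90.8 = $22.18.

$22.18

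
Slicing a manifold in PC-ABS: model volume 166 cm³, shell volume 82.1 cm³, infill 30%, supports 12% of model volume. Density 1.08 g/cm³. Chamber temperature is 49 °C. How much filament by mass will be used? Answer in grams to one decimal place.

Volume inside the shell = 166 − 82.1 = 83.9 cm³.
Infill volume = 0.30 × 83.9 = 25.17 cm³.
Support = 0.12 × 166, so 19.92 cm³.
Total printed volume = 82.1 + 25.17 + 19.92, so 127.19 cm³.
Mass = 127.19 × 1.08, so 137.3652 g.

137.4 g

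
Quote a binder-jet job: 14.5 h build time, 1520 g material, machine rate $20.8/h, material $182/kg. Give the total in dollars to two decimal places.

$578.24

Machine-time cost = 20.8 × 14.5, so $301.60.
Material cost = 182 × 1520/1000, so $276.64.
Job cost: 301.60 + 276.64 = $578.24.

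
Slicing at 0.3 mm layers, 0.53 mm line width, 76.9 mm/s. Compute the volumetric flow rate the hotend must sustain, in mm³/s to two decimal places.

12.23

A = 0.3 × 0.53 = 0.159 mm².
Q = v·A = 76.9 × 0.159 = 12.23 mm³/s.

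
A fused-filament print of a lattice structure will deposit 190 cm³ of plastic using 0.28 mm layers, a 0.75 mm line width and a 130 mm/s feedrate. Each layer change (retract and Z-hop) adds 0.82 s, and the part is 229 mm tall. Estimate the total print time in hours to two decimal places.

Line area = 0.28 × 0.75 = 0.21 mm².
Toolpath length = 190 cm³ / 0.21 mm² = 190000 / 0.21 = 904761.9 mm.
Print-move time: 904761.9 / 130 → 6959.7 s.
Layers = ⌈229/0.28⌉ = 818.
Layer-change overhead = 818 × 0.82, so 670.76 s.
Total = 6959.7 + 670.76 = 7630.46 s = 2.12 hours.

2.12 hours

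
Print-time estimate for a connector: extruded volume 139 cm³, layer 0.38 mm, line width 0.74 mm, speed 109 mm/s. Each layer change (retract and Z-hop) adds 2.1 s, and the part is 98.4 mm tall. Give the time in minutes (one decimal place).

Line area = 0.38 × 0.74, so 0.2812 mm².
Path length: 139000 mm³ / 0.2812 mm² → 494310.1 mm.
Print-move time = 494310.1 / 109 = 4535 s.
Number of layers: 98.4 / 0.38 → 259 (rounded up).
Layer-change overhead: 259 × 2.1 → 543.9 s.
Altogether 4535 + 543.9 = 5078.9 s, i.e. 84.6 minutes.

84.6 minutes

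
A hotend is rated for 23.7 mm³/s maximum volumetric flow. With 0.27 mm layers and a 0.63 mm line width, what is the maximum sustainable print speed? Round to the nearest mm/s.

Bead cross-section = 0.27 × 0.63, so 0.1701 mm².
Max speed = 23.7 / 0.1701 = 139.33 ≈ 139 mm/s.

139 mm/s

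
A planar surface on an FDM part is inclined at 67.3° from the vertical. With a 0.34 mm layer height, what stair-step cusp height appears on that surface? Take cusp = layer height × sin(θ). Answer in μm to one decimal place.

h_c = t·sin θ = 0.34 × 0.9225 = 0.31365 mm (313.7 μm).

313.7 μm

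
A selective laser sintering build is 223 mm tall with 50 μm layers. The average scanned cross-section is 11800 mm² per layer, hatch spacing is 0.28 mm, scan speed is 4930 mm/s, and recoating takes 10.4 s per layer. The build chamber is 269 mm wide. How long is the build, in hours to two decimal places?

Layers = ⌈223/0.05⌉ = 4460.
Per-layer scan distance = 11800 / 0.28, so 42142.9 mm.
Scan time per layer = 42142.9 / 4930 = 8.5483 s.
Layer cycle = 8.5483 + 10.4 = 18.9483 s.
4460 layers × 18.9483 s/layer = 84509.418 s, i.e. 23.47 hours.

23.47 hours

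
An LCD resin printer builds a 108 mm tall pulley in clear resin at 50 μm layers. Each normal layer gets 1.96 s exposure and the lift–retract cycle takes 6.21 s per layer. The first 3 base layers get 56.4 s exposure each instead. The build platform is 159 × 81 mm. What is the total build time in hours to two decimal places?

Layer count = ceil(108 / 0.05) = 2160.
Bottom layers = 3 × (56.4 + 6.21) = 187.83 s.
Regular layers = 2157 × (1.96 + 6.21), so 17622.69 s.
Total = 187.83 + 17622.69 = 17810.52 s = 4.95 hours.

4.95 hours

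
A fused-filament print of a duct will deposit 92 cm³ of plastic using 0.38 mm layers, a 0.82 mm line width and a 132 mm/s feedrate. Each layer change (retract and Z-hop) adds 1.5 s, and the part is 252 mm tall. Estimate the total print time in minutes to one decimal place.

53.9 minutes

Extrusion cross-section = 0.38 × 0.82, so 0.3116 mm².
Total extruded path = 92000/0.3116 = 295250.3 mm.
Print-move time = 295250.3 / 132, so 2236.7 s.
Number of layers: 252 / 0.38 → 664 (rounded up).
Layer-change overhead = 664 × 1.5 = 996 s.
Altogether 2236.7 + 996 = 3232.7 s, i.e. 53.9 minutes.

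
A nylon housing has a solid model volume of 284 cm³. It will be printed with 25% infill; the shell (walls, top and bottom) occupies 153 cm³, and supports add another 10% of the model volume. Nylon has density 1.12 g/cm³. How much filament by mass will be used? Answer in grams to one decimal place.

239.8 g

Interior volume = 284 − 153, so 131 cm³.
Infill deposited: 0.25 × 131 → 32.75 cm³.
Support = 0.10 × 284 = 28.4 cm³.
Total printed volume = 153 + 32.75 + 28.4 = 214.15 cm³.
Mass = 214.15 × 1.12, so 239.848 g.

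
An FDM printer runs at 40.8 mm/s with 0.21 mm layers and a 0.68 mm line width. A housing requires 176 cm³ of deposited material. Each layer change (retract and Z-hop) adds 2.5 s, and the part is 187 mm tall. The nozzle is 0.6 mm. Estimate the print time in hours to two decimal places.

9.01 hours

Bead cross-section: 0.21 × 0.68 → 0.1428 mm².
Toolpath length = 176 cm³ / 0.1428 mm² = 176000 / 0.1428 = 1232493 mm.
Extrusion time = 1232493 / 40.8 = 30208.2 s.
Layer count = ceil(187 / 0.21) = 891.
Layer-change overhead: 891 × 2.5 → 2227.5 s.
Total = 30208.2 + 2227.5 = 32435.7 s = 9.01 hours.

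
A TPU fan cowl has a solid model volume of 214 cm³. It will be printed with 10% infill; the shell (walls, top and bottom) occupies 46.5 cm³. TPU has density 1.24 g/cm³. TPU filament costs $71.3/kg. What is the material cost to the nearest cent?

$5.59

Interior volume = 214 − 46.5, so 167.5 cm³.
Infill volume = 0.10 × 167.5, so 16.75 cm³.
Total printed volume = 46.5 + 16.75, so 63.25 cm³.
Mass = 63.25 × 1.24 = 78.43 g.
At $71.3/kg: 78.43/1000 × 71.3 = $5.59.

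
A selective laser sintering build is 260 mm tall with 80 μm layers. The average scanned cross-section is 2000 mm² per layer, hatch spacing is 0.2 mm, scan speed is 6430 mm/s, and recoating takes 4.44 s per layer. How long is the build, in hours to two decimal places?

5.41 hours

Layer count = ceil(260 / 0.08) = 3250.
Hatch length per layer: 2000 / 0.2 → 10000 mm.
Laser time per layer: 10000 / 6430 → 1.5552 s.
Per-layer time: 1.5552 + 4.44 → 5.9952 s.
Total: 3250 × 5.9952 s = 19484.4 s → 5.41 hours.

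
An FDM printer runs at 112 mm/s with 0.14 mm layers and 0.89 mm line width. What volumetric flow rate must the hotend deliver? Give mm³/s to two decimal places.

Bead cross-section = 0.14 × 0.89, so 0.1246 mm².
Q = v·A = 112 × 0.1246 = 13.96 mm³/s.

13.96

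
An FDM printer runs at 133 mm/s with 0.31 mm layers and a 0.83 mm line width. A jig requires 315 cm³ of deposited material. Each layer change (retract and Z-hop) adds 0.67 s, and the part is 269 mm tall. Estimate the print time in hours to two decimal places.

2.72 hours

Bead cross-section = 0.31 × 0.83, so 0.2573 mm².
Toolpath length = 315 cm³ / 0.2573 mm² = 315000 / 0.2573 = 1224251.8 mm.
Extrusion time: 1224251.8 / 133 → 9204.9 s.
Number of layers: 269 / 0.31 → 868 (rounded up).
Non-print overhead = 868 × 0.67, so 581.56 s.
Altogether 9204.9 + 581.56 = 9786.46 s, i.e. 2.72 hours.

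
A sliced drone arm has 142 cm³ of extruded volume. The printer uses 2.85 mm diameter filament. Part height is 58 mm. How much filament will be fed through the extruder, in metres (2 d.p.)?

22.26 m

Filament cross-section = π × (2.85/2)² = 6.3794 mm².
Length = 142 cm³ / 6.3794 mm² = 142000 / 6.3794 = 22259.15 mm = 22.26 m.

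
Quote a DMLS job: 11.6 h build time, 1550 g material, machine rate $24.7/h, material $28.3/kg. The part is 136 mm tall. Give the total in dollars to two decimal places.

Machine-time cost = 24.7 × 11.6 = $286.52.
Feedstock cost = 28.3 × 1550/1000, so $43.865.
Total = 286.52 + 43.865 = 330.385 ≈ $330.39.

$330.39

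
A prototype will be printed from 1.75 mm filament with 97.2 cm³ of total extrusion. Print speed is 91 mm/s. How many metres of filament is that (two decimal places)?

Cross-section of 1.75 mm filament: π·(1.75/2)² = 2.4053 mm².
Length = 97.2 cm³ / 2.4053 mm² = 97200 / 2.4053 = 40410.76 mm = 40.41 m.

40.41 m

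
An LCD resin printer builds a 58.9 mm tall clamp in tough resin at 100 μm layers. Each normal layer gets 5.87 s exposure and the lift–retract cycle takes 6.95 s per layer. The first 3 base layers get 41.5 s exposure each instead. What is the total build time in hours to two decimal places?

2.13 hours

Layers = ⌈58.9/0.1⌉ = 589.
Burn-in layers = 3 × (41.5 + 6.95) = 145.35 s.
Normal layers: 586 × (5.87 + 6.95) → 7512.52 s.
Sum: 145.35 + 7512.52 = 7657.87 s → 2.13 hours.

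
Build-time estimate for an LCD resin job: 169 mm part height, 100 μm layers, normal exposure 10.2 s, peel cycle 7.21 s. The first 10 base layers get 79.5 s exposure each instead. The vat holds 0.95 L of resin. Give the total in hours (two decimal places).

Number of layers: 169 / 0.1 → 1690 (rounded up).
Bottom layers = 10 × (79.5 + 7.21), so 867.1 s.
Regular layers = 1680 × (10.2 + 7.21) = 29248.8 s.
Sum: 867.1 + 29248.8 = 30115.9 s → 8.37 hours.

8.37 hours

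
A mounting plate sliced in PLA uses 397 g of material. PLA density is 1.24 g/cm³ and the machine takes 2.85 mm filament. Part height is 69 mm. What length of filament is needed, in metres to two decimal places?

50.19 m

Extruded volume: 397/1.24 = 320.1613 cm³ (320161.3 mm³).
Cross-section of 2.85 mm filament: π·(2.85/2)² = 6.3794 mm².
L = V/A = 320161.3/6.3794 = 50186.74 mm → 50.19 m.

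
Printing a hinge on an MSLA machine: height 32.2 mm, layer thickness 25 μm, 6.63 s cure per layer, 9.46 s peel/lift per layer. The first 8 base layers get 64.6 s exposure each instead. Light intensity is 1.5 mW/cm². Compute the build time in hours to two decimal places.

Layer count = ceil(32.2 / 0.025) = 1288.
Bottom layers = 8 × (64.6 + 9.46), so 592.48 s.
Normal layers = 1280 × (6.63 + 9.46) = 20595.2 s.
Total = 592.48 + 20595.2 = 21187.68 s = 5.89 hours.

5.89 hours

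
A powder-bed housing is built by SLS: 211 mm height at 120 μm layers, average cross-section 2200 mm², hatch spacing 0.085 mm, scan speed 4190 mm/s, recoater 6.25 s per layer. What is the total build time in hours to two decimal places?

Number of layers: 211 / 0.12 → 1759 (rounded up).
Scan path per layer = 2200 / 0.085, so 25882.4 mm.
Laser time per layer = 25882.4 / 4190, so 6.1772 s.
Layer cycle = 6.1772 + 6.25, so 12.4272 s.
1759 layers × 12.4272 s/layer = 21859.4448 s, i.e. 6.07 hours.

6.07 hours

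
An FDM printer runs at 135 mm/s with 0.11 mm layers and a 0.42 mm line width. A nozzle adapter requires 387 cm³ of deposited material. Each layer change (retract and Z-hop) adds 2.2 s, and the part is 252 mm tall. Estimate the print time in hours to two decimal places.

18.64 hours

Line area = 0.11 × 0.42 = 0.0462 mm².
Toolpath length = 387 cm³ / 0.0462 mm² = 387000 / 0.0462 = 8376623.4 mm.
Extrusion time = 8376623.4 / 135, so 62049.1 s.
Number of layers: 252 / 0.11 → 2291 (rounded up).
Non-print overhead = 2291 × 2.2, so 5040.2 s.
Total = 62049.1 + 5040.2 = 67089.3 s = 18.64 hours.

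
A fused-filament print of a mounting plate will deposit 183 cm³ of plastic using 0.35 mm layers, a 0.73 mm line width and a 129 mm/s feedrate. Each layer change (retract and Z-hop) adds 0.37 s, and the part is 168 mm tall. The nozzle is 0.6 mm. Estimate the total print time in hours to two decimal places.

1.59 hours

Bead cross-section = 0.35 × 0.73, so 0.2555 mm².
Path length: 183000 mm³ / 0.2555 mm² → 716242.7 mm.
Print-move time = 716242.7 / 129, so 5552.3 s.
Number of layers: 168 / 0.35 → 480 (rounded up).
Non-print overhead = 480 × 0.37 = 177.6 s.
Altogether 5552.3 + 177.6 = 5729.9 s, i.e. 1.59 hours.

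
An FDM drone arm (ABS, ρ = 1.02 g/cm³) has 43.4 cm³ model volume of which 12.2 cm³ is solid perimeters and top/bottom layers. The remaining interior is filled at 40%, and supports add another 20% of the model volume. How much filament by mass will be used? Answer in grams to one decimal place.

Volume inside the shell: 43.4 − 12.2 → 31.2 cm³.
Infill deposited = 0.40 × 31.2 = 12.48 cm³.
Support = 0.20 × 43.4, so 8.68 cm³.
Total extruded = 12.2 + 12.48 + 8.68 = 33.36 cm³.
Mass = 33.36 × 1.02 = 34.0272 g.

34.0 g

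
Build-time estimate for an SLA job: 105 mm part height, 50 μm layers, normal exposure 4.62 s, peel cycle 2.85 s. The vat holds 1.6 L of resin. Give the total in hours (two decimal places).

Layer count = ceil(105 / 0.05) = 2100.
Each layer takes: 4.62 + 2.85 → 7.47 s.
Total = 2100 × 7.47 = 15687 s = 4.36 hours.

4.36 hours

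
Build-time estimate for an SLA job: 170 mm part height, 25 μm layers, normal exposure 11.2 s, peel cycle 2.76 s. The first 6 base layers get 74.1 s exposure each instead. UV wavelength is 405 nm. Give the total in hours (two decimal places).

26.47 hours

Layer count = ceil(170 / 0.025) = 6800.
Base layers = 6 × (74.1 + 2.76) = 461.16 s.
Regular layers: 6794 × (11.2 + 2.76) → 94844.24 s.
Total = 461.16 + 94844.24 = 95305.4 s = 26.47 hours.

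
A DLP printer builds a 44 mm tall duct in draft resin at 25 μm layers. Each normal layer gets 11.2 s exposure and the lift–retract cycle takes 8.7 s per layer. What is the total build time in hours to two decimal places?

9.73 hours

Number of layers: 44 / 0.025 → 1760 (rounded up).
Cycle time = 11.2 + 8.7 = 19.9 s.
Total = 1760 × 19.9 = 35024 s = 9.73 hours.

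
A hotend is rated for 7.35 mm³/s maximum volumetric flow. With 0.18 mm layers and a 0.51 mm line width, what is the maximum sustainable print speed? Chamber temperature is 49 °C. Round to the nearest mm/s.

A = 0.18 × 0.51 = 0.0918 mm².
Max speed = 7.35 / 0.0918 = 80.07 ≈ 80 mm/s.

80 mm/s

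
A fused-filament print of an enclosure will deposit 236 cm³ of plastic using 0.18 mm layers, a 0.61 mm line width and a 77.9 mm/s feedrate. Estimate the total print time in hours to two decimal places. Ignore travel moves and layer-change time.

Extrusion cross-section: 0.18 × 0.61 → 0.1098 mm².
Toolpath length = 236 cm³ / 0.1098 mm² = 236000 / 0.1098 = 2149362.5 mm.
Extrusion time: 2149362.5 / 77.9 → 27591.3 s.
Converting: 27591.3 s = 7.66 hours.

7.66 hours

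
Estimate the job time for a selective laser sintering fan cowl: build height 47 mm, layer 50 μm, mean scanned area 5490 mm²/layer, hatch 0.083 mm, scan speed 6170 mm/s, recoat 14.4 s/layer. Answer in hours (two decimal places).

6.56 hours

Number of layers: 47 / 0.05 → 940 (rounded up).
Hatch length per layer = 5490 / 0.083, so 66144.6 mm.
Per-layer scan time = 66144.6 / 6170 = 10.7204 s.
Per-layer time = 10.7204 + 14.4 = 25.1204 s.
Total: 940 × 25.1204 s = 23613.176 s → 6.56 hours.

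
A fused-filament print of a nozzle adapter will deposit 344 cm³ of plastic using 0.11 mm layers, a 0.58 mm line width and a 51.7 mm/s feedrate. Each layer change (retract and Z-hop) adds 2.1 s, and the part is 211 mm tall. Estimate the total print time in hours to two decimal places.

Line area: 0.11 × 0.58 → 0.0638 mm².
Path length: 344000 mm³ / 0.0638 mm² → 5391849.5 mm.
Print-move time = 5391849.5 / 51.7, so 104291.1 s.
Number of layers: 211 / 0.11 → 1919 (rounded up).
Layer-change overhead = 1919 × 2.1 = 4029.9 s.
Altogether 104291.1 + 4029.9 = 108321 s, i.e. 30.09 hours.

30.09 hours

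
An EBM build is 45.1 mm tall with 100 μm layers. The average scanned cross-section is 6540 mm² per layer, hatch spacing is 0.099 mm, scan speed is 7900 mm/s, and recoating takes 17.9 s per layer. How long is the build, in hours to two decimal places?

3.29 hours

Layer count = ceil(45.1 / 0.1) = 451.
Hatch length per layer = 6540 / 0.099 = 66060.6 mm.
Beam time per layer = 66060.6 / 7900, so 8.3621 s.
Time per layer = 8.3621 + 17.9, so 26.2621 s.
Build time = 451 × 26.2621 = 11844.2071 s = 3.29 hours.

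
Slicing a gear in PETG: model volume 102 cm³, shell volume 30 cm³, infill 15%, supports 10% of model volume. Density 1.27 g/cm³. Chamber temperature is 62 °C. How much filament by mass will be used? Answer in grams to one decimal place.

64.8 g

Volume inside the shell: 102 − 30 → 72 cm³.
Deposited infill: 0.15 × 72 → 10.8 cm³.
Support = 0.10 × 102 = 10.2 cm³.
Total printed volume: 30 + 10.8 + 10.2 → 51 cm³.
Mass = 51 × 1.27, so 64.77 g.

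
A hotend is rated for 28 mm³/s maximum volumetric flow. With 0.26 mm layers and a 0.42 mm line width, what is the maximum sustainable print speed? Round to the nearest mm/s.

256 mm/s

Extrusion cross-section = 0.26 × 0.42 = 0.1092 mm².
v_max = Q/A = 28/0.1092 = 256.41 mm/s → 256 mm/s.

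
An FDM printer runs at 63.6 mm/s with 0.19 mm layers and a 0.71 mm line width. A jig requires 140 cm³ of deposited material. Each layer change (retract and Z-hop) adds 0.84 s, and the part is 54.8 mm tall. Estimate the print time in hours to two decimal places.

Extrusion cross-section = 0.19 × 0.71, so 0.1349 mm².
Total extruded path = 140000/0.1349 = 1037805.8 mm.
Extrusion time: 1037805.8 / 63.6 → 16317.7 s.
Layer count = ceil(54.8 / 0.19) = 289.
Layer-change overhead = 289 × 0.84 = 242.76 s.
Altogether 16317.7 + 242.76 = 16560.46 s, i.e. 4.60 hours.

4.60 hours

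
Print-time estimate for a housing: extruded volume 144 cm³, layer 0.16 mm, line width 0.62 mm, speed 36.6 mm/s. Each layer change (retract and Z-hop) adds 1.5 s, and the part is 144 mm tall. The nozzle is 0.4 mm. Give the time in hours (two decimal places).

11.39 hours

Line area = 0.16 × 0.62, so 0.0992 mm².
Toolpath length = 144 cm³ / 0.0992 mm² = 144000 / 0.0992 = 1451612.9 mm.
Extrusion time = 1451612.9 / 36.6 = 39661.6 s.
Layer count = ceil(144 / 0.16) = 900.
Non-print overhead = 900 × 1.5 = 1350 s.
Altogether 39661.6 + 1350 = 41011.6 s, i.e. 11.39 hours.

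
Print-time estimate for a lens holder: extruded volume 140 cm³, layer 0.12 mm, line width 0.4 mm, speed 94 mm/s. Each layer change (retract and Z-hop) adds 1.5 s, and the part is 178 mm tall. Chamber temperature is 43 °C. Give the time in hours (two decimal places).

Bead cross-section: 0.12 × 0.4 → 0.048 mm².
Path length: 140000 mm³ / 0.048 mm² → 2916666.7 mm.
Time extruding = 2916666.7 / 94 = 31028.4 s.
Layers = ⌈178/0.12⌉ = 1484.
Layer-change overhead = 1484 × 1.5, so 2226 s.
Altogether 31028.4 + 2226 = 33254.4 s, i.e. 9.24 hours.

9.24 hours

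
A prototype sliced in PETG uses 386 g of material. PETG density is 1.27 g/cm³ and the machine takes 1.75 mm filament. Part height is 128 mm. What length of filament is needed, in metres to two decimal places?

Volume = 386 g / 1.27 g·cm⁻³ = 303.937 cm³ = 303937 mm³.
Cross-section of 1.75 mm filament: π·(1.75/2)² = 2.4053 mm².
Length = 303937 / 2.4053 = 126361.37 mm = 126.36 m.

126.36 m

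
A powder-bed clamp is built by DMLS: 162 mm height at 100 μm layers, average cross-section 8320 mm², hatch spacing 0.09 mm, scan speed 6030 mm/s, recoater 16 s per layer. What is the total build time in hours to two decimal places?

14.10 hours

Layer count = ceil(162 / 0.1) = 1620.
Per-layer scan distance = 8320 / 0.09 = 92444.4 mm.
Scan time per layer: 92444.4 / 6030 → 15.3307 s.
Time per layer: 15.3307 + 16 → 31.3307 s.
Total: 1620 × 31.3307 s = 50755.734 s → 14.10 hours.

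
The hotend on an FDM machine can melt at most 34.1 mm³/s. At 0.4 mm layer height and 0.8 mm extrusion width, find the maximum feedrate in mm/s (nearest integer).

A: 0.4 × 0.8 → 0.32 mm².
Max speed = 34.1 / 0.32 = 106.56 ≈ 107 mm/s.

107 mm/s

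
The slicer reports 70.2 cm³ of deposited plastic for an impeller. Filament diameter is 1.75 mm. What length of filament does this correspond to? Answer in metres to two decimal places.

29.19 m

Filament cross-section = π × (1.75/2)² = 2.4053 mm².
Length = 70.2 cm³ / 2.4053 mm² = 70200 / 2.4053 = 29185.55 mm = 29.19 m.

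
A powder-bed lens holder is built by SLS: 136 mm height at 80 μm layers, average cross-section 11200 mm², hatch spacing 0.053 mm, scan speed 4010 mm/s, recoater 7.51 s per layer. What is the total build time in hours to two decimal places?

Layers = ⌈136/0.08⌉ = 1700.
Hatch length per layer = 11200 / 0.053 = 211320.8 mm.
Laser time per layer: 211320.8 / 4010 → 52.6985 s.
Layer cycle = 52.6985 + 7.51 = 60.2085 s.
1700 layers × 60.2085 s/layer = 102354.45 s, i.e. 28.43 hours.

28.43 hours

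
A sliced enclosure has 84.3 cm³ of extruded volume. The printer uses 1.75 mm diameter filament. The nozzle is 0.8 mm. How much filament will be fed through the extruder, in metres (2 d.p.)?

A = π r² = π × 0.875² = 2.4053 mm².
Length = 84.3 cm³ / 2.4053 mm² = 84300 / 2.4053 = 35047.6 mm = 35.05 m.

35.05 m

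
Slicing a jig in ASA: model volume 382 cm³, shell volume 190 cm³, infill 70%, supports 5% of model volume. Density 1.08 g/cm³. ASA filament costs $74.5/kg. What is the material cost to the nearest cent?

Volume inside the shell = 382 − 190, so 192 cm³.
Deposited infill: 0.70 × 192 → 134.4 cm³.
Support: 0.05 × 382 → 19.1 cm³.
Total extruded: 190 + 134.4 + 19.1 → 343.5 cm³.
Mass: 343.5 × 1.08 → 370.98 g.
At $74.5/kg: 370.98/1000 × 74.5 = $27.64.

$27.64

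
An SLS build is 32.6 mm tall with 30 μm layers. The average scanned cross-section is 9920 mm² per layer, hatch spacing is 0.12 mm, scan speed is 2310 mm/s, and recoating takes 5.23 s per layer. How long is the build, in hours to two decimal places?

12.38 hours

Layers = ⌈32.6/0.03⌉ = 1087.
Hatch length per layer = 9920 / 0.12, so 82666.7 mm.
Scan time per layer = 82666.7 / 2310 = 35.7865 s.
Layer cycle = 35.7865 + 5.23, so 41.0165 s.
1087 layers × 41.0165 s/layer = 44584.9355 s, i.e. 12.38 hours.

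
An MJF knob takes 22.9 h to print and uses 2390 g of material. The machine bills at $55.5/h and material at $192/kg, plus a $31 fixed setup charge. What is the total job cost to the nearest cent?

$1760.83

Machine-time cost: 55.5 × 22.9 → $1270.95.
Material cost = 192 × 2390/1000, so $458.88.
Total = 1270.95 + 458.88 + 31 = $1760.83.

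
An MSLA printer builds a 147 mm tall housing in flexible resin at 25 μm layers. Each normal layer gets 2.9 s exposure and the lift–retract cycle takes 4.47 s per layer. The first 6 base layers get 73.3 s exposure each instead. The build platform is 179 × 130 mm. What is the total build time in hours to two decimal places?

12.16 hours

Number of layers: 147 / 0.025 → 5880 (rounded up).
Bottom layers: 6 × (73.3 + 4.47) → 466.62 s.
Regular layers: 5874 × (2.9 + 4.47) → 43291.38 s.
Sum: 466.62 + 43291.38 = 43758 s → 12.16 hours.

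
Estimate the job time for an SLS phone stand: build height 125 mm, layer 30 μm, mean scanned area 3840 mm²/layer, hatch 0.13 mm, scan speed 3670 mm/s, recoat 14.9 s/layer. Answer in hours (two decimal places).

Layer count = ceil(125 / 0.03) = 4167.
Scan path per layer = 3840 / 0.13, so 29538.5 mm.
Scan time per layer: 29538.5 / 3670 → 8.0486 s.
Layer cycle: 8.0486 + 14.9 → 22.9486 s.
Total: 4167 × 22.9486 s = 95626.8162 s → 26.56 hours.

26.56 hours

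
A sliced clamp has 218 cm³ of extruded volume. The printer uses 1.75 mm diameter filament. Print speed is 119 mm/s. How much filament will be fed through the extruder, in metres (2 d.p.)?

Cross-section of 1.75 mm filament: π·(1.75/2)² = 2.4053 mm².
Length = 218 cm³ / 2.4053 mm² = 218000 / 2.4053 = 90633.19 mm = 90.63 m.

90.63 m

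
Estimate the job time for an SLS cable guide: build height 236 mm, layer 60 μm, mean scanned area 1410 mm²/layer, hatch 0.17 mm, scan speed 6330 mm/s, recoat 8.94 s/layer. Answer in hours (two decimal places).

Layers = ⌈236/0.06⌉ = 3934.
Scan path per layer = 1410 / 0.17, so 8294.1 mm.
Laser time per layer = 8294.1 / 6330 = 1.3103 s.
Time per layer = 1.3103 + 8.94 = 10.2503 s.
Build time = 3934 × 10.2503 = 40324.6802 s = 11.20 hours.

11.20 hours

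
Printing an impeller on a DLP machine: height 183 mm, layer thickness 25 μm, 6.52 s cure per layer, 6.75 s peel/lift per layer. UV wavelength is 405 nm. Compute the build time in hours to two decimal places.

26.98 hours

Number of layers: 183 / 0.025 → 7320 (rounded up).
Each layer takes: 6.52 + 6.75 → 13.27 s.
Build time: 7320 × 13.27 s = 97136.4 s, i.e. 26.98 hours.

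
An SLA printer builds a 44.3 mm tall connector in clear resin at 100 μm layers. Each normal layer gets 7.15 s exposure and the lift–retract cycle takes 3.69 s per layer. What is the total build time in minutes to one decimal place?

Layers = ⌈44.3/0.1⌉ = 443.
Each layer takes = 7.15 + 3.69, so 10.84 s.
Build time: 443 × 10.84 s = 4802.12 s, i.e. 80.0 minutes.

80.0 minutes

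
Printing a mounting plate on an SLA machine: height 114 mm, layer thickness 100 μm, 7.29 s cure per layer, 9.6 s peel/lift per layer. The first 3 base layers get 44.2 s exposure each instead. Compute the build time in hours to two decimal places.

Number of layers: 114 / 0.1 → 1140 (rounded up).
Bottom layers: 3 × (44.2 + 9.6) → 161.4 s.
Regular layers: 1137 × (7.29 + 9.6) → 19203.93 s.
Sum: 161.4 + 19203.93 = 19365.33 s → 5.38 hours.

5.38 hours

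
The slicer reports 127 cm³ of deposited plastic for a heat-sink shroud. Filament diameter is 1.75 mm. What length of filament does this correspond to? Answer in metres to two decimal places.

52.80 m

A = π r² = π × 0.875² = 2.4053 mm².
L = 127000 mm³ / 2.4053 mm² = 52800.07 mm, i.e. 52.80 m.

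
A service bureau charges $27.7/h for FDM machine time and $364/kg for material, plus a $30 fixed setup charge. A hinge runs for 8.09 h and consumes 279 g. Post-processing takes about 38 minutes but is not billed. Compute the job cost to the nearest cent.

Time charge = 27.7 × 8.09, so $224.093.
Material charge: 364 × 279/1000 → $101.556.
Total = 224.093 + 101.556 + 30 = 355.649 ≈ $355.65.

$355.65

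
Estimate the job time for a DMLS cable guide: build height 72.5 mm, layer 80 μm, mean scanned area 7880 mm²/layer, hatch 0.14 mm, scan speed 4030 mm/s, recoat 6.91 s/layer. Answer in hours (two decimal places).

Layer count = ceil(72.5 / 0.08) = 907.
Hatch length per layer = 7880 / 0.14, so 56285.7 mm.
Per-layer scan time = 56285.7 / 4030, so 13.9667 s.
Per-layer time = 13.9667 + 6.91 = 20.8767 s.
Total: 907 × 20.8767 s = 18935.1669 s → 5.26 hours.

5.26 hours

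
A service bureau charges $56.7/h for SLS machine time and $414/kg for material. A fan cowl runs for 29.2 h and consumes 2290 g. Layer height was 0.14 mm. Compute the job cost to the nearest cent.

$2603.70

Machine-time cost: 56.7 × 29.2 → $1655.64.
Material cost = 414 × 2290/1000, so $948.06.
Job cost: 1655.64 + 948.06 = $2603.70.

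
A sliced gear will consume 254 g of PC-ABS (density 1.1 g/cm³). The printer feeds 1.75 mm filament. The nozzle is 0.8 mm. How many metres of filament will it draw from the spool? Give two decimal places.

Volume = 254 g / 1.1 g·cm⁻³ = 230.9091 cm³ = 230909.1 mm³.
A = π r² = π × 0.875² = 2.4053 mm².
L = V/A = 230909.1/2.4053 = 96000.12 mm → 96.00 m.

96.00 m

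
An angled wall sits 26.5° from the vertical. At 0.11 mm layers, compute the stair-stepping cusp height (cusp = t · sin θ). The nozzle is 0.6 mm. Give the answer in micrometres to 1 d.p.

49.1 μm

h_c = t·sin θ = 0.11 × 0.4462 = 0.049082 mm (49.1 μm).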